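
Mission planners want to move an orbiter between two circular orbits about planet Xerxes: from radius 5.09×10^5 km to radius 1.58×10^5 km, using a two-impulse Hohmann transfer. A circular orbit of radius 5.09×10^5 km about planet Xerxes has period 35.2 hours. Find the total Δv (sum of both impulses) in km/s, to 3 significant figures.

Δv = 18.5 km/s

From Kepler's third law T² = 4π²r³/μ at r = 5.09×10^5 km, T = 35.2 hours = 35.2 × 3600 s = 1.2672×10^5 s: μ = 4π²r³/T² = 3.24207×10^8 km³/s².
Transfer-ellipse semi-major axis a_t = (r₁ + r₂)/2 = (5.090×10^5 + 1.580×10^5)/2 = 3.335×10^5 km.
Circular speed at r₁: v₁ = √(μ/r₁) = √(3.24207×10^8/5.090×10^5) = 25.238 km/s.
On the transfer ellipse at r₁, vis-viva equation gives v_a = √[μ(2/r₁ − 1/a_t)] = 17.371 km/s.
First burn Δv₁ = |v_a − v₁| = 7.867 km/s.
At r₂, v₂ = √(μ/r₂) = 45.30 km/s.
Transfer-orbit speed at r₂: v_p = √[μ(2/r₂ − 1/a_t)] = 55.96 km/s.
Second burn Δv₂ = |v₂ − v_p| = 10.66 km/s.
Total Δv = Δv₁ + Δv₂ = 18.53 km/s.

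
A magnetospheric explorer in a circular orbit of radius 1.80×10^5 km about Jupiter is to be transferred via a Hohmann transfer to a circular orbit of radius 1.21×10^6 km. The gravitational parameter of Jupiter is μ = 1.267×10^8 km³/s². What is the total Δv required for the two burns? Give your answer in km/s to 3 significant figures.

Δv = 13.5 km/s

Transfer-ellipse semi-major axis a_t = (r₁ + r₂)/2 = (1.800×10^5 + 1.210×10^6)/2 = 6.950×10^5 km.
At r₁ the circular-orbit speed is v₁ = √(μ/r₁) = 26.531 km/s.
Transfer-orbit speed at r₁ (vis-viva equation): v_p = √[μ(2/r₁ − 1/a_t)] = 35.007 km/s.
First burn Δv₁ = |v_p − v₁| = 8.476 km/s.
At r₂, v₂ = √(μ/r₂) = 10.233 km/s.
Transfer-orbit speed at r₂: v_a = √[μ(2/r₂ − 1/a_t)] = 5.2076 km/s.
Second burn Δv₂ = |v₂ − v_a| = 5.025 km/s.
Δv = Δv₁ + Δv₂ = 8.476 + 5.025 = 13.50 km/s.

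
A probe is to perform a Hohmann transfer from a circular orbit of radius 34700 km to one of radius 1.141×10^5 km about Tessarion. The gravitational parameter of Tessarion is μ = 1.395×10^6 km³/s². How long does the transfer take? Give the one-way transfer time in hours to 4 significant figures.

t = 14.99 hours

Semi-major axis of the transfer orbit: a_t = (34700 + 1.141×10^5)/2 = 74400 km.
Half the transfer-orbit period gives t = π√(a_t³/μ) = 53980 s.
Converting: 53980 s ÷ 3600 s/hour = 14.99 hours.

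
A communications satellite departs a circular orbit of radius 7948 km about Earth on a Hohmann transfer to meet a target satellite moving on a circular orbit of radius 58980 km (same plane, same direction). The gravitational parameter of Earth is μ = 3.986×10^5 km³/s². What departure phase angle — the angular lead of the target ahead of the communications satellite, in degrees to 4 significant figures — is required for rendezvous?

The Hohmann ellipse has a_t = (r₁ + r₂)/2 = 33464 km.
Transfer time t = π√(a_t³/μ) = 30461 s.
Target angular speed ω₂ = √(μ/r₂³) = 4.4077×10^-5 rad/s.
Angle swept by the target during transfer: ω₂·t = 1.3426 rad = 76.93°.
The communications satellite traverses 180° on the transfer ellipse, so the target must lead by 180° − 76.93° = 103.1°.

φ = 103.1°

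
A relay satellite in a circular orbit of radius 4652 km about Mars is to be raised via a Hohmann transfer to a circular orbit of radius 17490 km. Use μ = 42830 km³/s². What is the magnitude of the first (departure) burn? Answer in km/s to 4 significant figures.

Δv₁ = 0.7795 km/s

The Hohmann ellipse has a_t = (r₁ + r₂)/2 = 11071 km.
Circular speed at r = 4652 km: v_c = √(μ/r) = 3.0343 km/s.
Transfer-orbit speed at the same r (vis-viva, a = a_t): v_t = √[μ(2/r − 1/a_t)] = 3.8138 km/s.
Δv₁ = |v_t − v_c| = |3.8138 − 3.0343| = 0.7795 km/s.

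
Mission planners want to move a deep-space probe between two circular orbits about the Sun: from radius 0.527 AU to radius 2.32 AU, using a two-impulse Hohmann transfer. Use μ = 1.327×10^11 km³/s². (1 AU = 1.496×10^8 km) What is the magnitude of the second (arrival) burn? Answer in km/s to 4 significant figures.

Δv₂ = 7.656 km/s

In km: r₁ = 0.527 × 1.496×10^8 = 7.88392×10^7 km; r₂ = 2.32 × 1.496×10^8 = 3.47072×10^8 km.
The Hohmann ellipse has a_t = (r₁ + r₂)/2 = 2.129556×10^8 km.
Circular speed at r = 3.47072×10^8 km: v_c = √(μ/r) = 19.5536 km/s.
Vis-viva on the transfer ellipse at r = 3.47072×10^8 km gives v_t = √[μ(2/r − 1/a_t)] = 11.8974 km/s.
Δv₂ = |v_t − v_c| = |11.8974 − 19.5536| = 7.656 km/s.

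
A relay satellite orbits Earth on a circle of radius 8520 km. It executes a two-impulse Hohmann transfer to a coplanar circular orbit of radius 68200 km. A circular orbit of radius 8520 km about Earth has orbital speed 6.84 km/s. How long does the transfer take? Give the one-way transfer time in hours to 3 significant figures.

From the circular-orbit relation v² = μ/r at r = 8520 km: μ = v²r = (6.84)² × 8520 = 3.98613×10^5 km³/s².
The Hohmann ellipse has a_t = (r₁ + r₂)/2 = 38360 km.
By Kepler's third law the transfer-orbit period is T = 2π√(a_t³/μ), so t = T/2 = 37380 s.
Converting: 37380 s ÷ 3600 s/hour = 10.4 hours.

t = 10.4 hours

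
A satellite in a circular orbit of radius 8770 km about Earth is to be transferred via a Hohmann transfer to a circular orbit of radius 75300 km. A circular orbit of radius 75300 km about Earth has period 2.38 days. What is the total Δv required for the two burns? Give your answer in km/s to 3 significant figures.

From Kepler's third law T² = 4π²r³/μ at r = 75300 km, T = 2.38 days = 2.38 × 86400 s = 2.05632×10^5 s: μ = 4π²r³/T² = 3.98624×10^5 km³/s².
Transfer-ellipse semi-major axis a_t = (r₁ + r₂)/2 = (8770 + 75300)/2 = 42035 km.
At r₁ the circular-orbit speed is v₁ = √(μ/r₁) = 6.74189 km/s.
On the transfer ellipse at r₁, vis-viva equation gives v_p = √[μ(2/r₁ − 1/a_t)] = 9.02347 km/s.
First burn Δv₁ = |v_p − v₁| = 2.28158 km/s.
At r₂, v₂ = √(μ/r₂) = 2.30083 km/s.
Transfer-orbit speed at r₂: v_a = √[μ(2/r₂ − 1/a_t)] = 1.05094 km/s.
Second burn Δv₂ = |v₂ − v_a| = 1.24989 km/s.
Total Δv = Δv₁ + Δv₂ = 3.531 km/s.

Δv = 3.53 km/s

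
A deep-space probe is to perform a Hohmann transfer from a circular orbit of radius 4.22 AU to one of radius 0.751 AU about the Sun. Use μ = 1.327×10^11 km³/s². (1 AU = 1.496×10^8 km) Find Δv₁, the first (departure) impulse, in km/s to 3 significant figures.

In km: r₁ = 4.22 × 1.496×10^8 = 6.31312×10^8 km; r₂ = 0.751 × 1.496×10^8 = 1.123496×10^8 km.
Transfer-ellipse semi-major axis a_t = (r₁ + r₂)/2 = (6.31312×10^8 + 1.123496×10^8)/2 = 3.718308×10^8 km.
Circular speed at r = 6.31312×10^8 km: v_c = √(μ/r) = 14.498 km/s.
Transfer-orbit speed at the same r (vis-viva, a = a_t): v_t = √[μ(2/r − 1/a_t)] = 7.9694 km/s.
Δv₁ = |v_t − v_c| = |7.9694 − 14.498| = 6.529 km/s.

Δv₁ = 6.53 km/s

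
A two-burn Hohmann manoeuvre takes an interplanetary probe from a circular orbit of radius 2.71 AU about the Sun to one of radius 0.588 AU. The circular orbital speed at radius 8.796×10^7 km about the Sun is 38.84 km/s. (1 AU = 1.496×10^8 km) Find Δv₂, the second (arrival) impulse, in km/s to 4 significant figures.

From the circular-orbit relation v² = μ/r at r = 8.796×10^7 km: μ = v²r = (38.84)² × 8.796×10^7 = 1.32692×10^11 km³/s².
In km: r₁ = 2.71 × 1.496×10^8 = 4.05416×10^8 km; r₂ = 0.588 × 1.496×10^8 = 8.79648×10^7 km.
Semi-major axis of the transfer orbit: a_t = (4.05416×10^8 + 8.79648×10^7)/2 = 2.466904×10^8 km.
Circular speed at r = 8.79648×10^7 km: v_c = √(μ/r) = 38.84 km/s.
Transfer-orbit speed at the same r (vis-viva, a = a_t): v_t = √[μ(2/r − 1/a_t)] = 49.79 km/s.
Δv₂ = |v_t − v_c| = |49.79 − 38.84| = 10.95 km/s.

Δv₂ = 10.95 km/s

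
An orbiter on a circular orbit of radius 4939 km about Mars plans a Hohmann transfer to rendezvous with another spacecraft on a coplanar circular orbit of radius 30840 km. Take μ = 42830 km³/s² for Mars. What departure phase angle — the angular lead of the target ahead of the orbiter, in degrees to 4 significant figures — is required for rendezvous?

Semi-major axis of the transfer orbit: a_t = (4939 + 30840)/2 = 17889.5 km.
Transfer time t = π√(a_t³/μ) = 36322.28 s.
The target's mean motion on its circular orbit is ω₂ = √(μ/r₂³) = 3.821224×10^-5 rad/s.
Angle swept by the target during transfer: ω₂·t = 1.38796 rad = 79.52°.
The orbiter traverses 180° on the transfer ellipse, so the target must lead by 180° − 79.52° = 100.5°.

φ = 100.5°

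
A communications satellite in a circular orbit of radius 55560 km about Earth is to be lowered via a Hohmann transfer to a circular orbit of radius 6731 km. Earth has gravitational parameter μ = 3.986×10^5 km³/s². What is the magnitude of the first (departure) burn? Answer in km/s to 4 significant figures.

The Hohmann ellipse has a_t = (r₁ + r₂)/2 = 31145.5 km.
On the circular orbit at r = 55560 km, v_c = √(μ/r) = 2.678 km/s.
Vis-viva on the transfer ellipse at r = 55560 km gives v_t = √[μ(2/r − 1/a_t)] = 1.245 km/s.
Δv₁ = |v_t − v_c| = |1.245 − 2.678| = 1.433 km/s.

Δv₁ = 1.433 km/s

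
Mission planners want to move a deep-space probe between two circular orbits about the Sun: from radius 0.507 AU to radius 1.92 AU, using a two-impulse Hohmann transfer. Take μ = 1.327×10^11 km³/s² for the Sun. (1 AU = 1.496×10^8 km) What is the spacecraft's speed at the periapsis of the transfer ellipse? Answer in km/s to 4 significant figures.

v = 52.61 km/s

In km: r₁ = 0.507 × 1.496×10^8 = 7.58472×10^7 km; r₂ = 1.92 × 1.496×10^8 = 2.87232×10^8 km.
The Hohmann ellipse has a_t = (r₁ + r₂)/2 = 1.815396×10^8 km.
The periapsis of the transfer ellipse is at r = 7.58472×10^7 km.
Vis-viva: v = √[μ(2/r − 1/a_t)] = √[1.327×10^11 × (2/7.58472×10^7 − 1/1.815396×10^8)] = 52.61 km/s.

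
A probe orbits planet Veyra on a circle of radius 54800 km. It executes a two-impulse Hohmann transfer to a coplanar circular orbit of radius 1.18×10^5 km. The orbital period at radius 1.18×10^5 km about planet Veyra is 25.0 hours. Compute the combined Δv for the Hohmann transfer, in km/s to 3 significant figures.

Δv = 3.72 km/s

From Kepler's third law T² = 4π²r³/μ at r = 1.18×10^5 km, T = 25.0 hours = 25.0 × 3600 s = 90000 s: μ = 4π²r³/T² = 8.00794×10^6 km³/s².
Transfer-ellipse semi-major axis a_t = (r₁ + r₂)/2 = (54800 + 1.180×10^5)/2 = 86400 km.
At r₁ the circular-orbit speed is v₁ = √(μ/r₁) = 12.088 km/s.
On the transfer ellipse at r₁, vis-viva equation gives v_p = √[μ(2/r₁ − 1/a_t)] = 14.127 km/s.
First burn Δv₁ = |v_p − v₁| = 2.039 km/s.
Circular speed at r₂: v₂ = √(μ/r₂) = 8.238 km/s.
Transfer-orbit speed at r₂: v_a = √[μ(2/r₂ − 1/a_t)] = 6.561 km/s.
Second burn Δv₂ = |v₂ − v_a| = 1.677 km/s.
Δv = Δv₁ + Δv₂ = 2.039 + 1.677 = 3.716 km/s.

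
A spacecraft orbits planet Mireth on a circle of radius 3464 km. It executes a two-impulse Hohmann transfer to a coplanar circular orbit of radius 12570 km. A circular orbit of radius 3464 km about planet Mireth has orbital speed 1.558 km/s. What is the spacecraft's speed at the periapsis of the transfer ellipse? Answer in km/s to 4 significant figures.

From the circular-orbit relation v² = μ/r at r = 3464 km: μ = v²r = (1.558)² × 3464 = 8408.39 km³/s².
Semi-major axis of the transfer orbit: a_t = (3464 + 12570)/2 = 8017 km.
The periapsis of the transfer ellipse is at r = 3464 km.
Vis-viva: v = √[μ(2/r − 1/a_t)] = √[8408.39 × (2/3464 − 1/8017)] = 1.951 km/s.

v = 1.951 km/s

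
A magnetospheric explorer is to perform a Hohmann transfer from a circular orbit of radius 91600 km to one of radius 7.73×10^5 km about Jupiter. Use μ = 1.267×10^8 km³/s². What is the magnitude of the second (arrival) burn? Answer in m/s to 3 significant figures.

Δv₂ = 6910 m/s

Transfer-ellipse semi-major axis a_t = (r₁ + r₂)/2 = (91600 + 7.730×10^5)/2 = 4.323×10^5 km.
On the circular orbit at r = 7.730×10^5 km, v_c = √(μ/r) = 12.8026 km/s.
Vis-viva on the transfer ellipse at r = 7.730×10^5 km gives v_t = √[μ(2/r − 1/a_t)] = 5.89323 km/s.
Δv₂ = |v_t − v_c| = |5.89323 − 12.8026| = 6.909 km/s.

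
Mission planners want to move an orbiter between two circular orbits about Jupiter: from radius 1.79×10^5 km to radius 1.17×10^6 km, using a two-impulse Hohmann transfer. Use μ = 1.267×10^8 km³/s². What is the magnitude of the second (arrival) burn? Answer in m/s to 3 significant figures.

Δv₂ = 5050 m/s

The Hohmann ellipse has a_t = (r₁ + r₂)/2 = 6.745×10^5 km.
On the circular orbit at r = 1.170×10^6 km, v_c = √(μ/r) = 10.406 km/s.
Transfer-orbit speed at the same r (vis-viva, a = a_t): v_t = √[μ(2/r − 1/a_t)] = 5.3608 km/s.
Δv₂ = |v_t − v_c| = |5.3608 − 10.406| = 5.045 km/s.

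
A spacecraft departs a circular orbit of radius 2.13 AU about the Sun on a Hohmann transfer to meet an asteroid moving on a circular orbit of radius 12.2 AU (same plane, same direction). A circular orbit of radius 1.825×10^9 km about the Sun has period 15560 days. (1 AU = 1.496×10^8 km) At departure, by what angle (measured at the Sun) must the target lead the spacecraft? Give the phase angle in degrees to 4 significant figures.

From Kepler's third law T² = 4π²r³/μ at r = 1.825×10^9 km, T = 15560 days = 15560 × 86400 s = 1.344384×10^9 s: μ = 4π²r³/T² = 1.32771×10^11 km³/s².
In km: r₁ = 2.13 × 1.496×10^8 = 3.18648×10^8 km; r₂ = 12.2 × 1.496×10^8 = 1.82512×10^9 km.
Semi-major axis of the transfer orbit: a_t = (3.18648×10^8 + 1.82512×10^9)/2 = 1.071884×10^9 km.
The half-period of the transfer ellipse is t = π√(a_t³/μ) = 3.02566×10^8 s.
Target angular speed ω₂ = √(μ/r₂³) = 4.67319×10^-9 rad/s.
Angle swept by the target during transfer: ω₂·t = 1.41395 rad = 81.01°.
Arrival is 180° from departure on the ellipse, so φ = 180° − 81.01° = 98.99°.

φ = 98.99°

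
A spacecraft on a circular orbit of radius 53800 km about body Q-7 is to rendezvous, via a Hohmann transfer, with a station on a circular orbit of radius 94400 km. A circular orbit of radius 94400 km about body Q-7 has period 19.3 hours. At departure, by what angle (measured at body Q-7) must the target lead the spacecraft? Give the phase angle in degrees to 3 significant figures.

φ = 54.8°

From Kepler's third law T² = 4π²r³/μ at r = 94400 km, T = 19.3 hours = 19.3 × 3600 s = 69480 s: μ = 4π²r³/T² = 6.87949×10^6 km³/s².
Transfer-ellipse semi-major axis a_t = (r₁ + r₂)/2 = (53800 + 94400)/2 = 74100 km.
Transfer time t = π√(a_t³/μ) = 24160 s.
The target's mean motion on its circular orbit is ω₂ = √(μ/r₂³) = 9.043×10^-5 rad/s.
Angle swept by the target during transfer: ω₂·t = 2.185 rad = 125.2°.
Arrival is 180° from departure on the ellipse, so φ = 180° − 125.2° = 54.8°.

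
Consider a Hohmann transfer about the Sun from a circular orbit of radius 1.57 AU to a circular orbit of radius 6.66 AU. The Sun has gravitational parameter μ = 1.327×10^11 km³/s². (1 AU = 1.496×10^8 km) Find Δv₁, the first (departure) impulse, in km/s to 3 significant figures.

In km: r₁ = 1.57 × 1.496×10^8 = 2.34872×10^8 km; r₂ = 6.66 × 1.496×10^8 = 9.96336×10^8 km.
Semi-major axis of the transfer orbit: a_t = (2.34872×10^8 + 9.96336×10^8)/2 = 6.15604×10^8 km.
Circular speed at r = 2.34872×10^8 km: v_c = √(μ/r) = 23.77 km/s.
Transfer-orbit speed at the same r (vis-viva, a = a_t): v_t = √[μ(2/r − 1/a_t)] = 30.24 km/s.
Δv₁ = |v_t − v_c| = |30.24 − 23.77| = 6.470 km/s.

Δv₁ = 6.47 km/s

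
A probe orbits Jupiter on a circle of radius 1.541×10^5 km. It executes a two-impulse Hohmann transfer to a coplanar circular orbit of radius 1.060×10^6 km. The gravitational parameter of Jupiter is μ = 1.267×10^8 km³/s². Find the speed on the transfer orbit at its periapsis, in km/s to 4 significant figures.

v = 37.89 km/s

Semi-major axis of the transfer orbit: a_t = (1.541×10^5 + 1.060×10^6)/2 = 6.0705×10^5 km.
The periapsis of the transfer ellipse is at r = 1.541×10^5 km.
Applying v² = μ(2/r − 1/a_t): v = 37.89 km/s.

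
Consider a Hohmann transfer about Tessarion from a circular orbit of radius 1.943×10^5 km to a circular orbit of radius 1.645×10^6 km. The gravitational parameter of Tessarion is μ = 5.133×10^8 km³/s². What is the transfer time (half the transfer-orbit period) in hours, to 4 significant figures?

Transfer-ellipse semi-major axis a_t = (r₁ + r₂)/2 = (1.943×10^5 + 1.645×10^6)/2 = 9.1965×10^5 km.
Transfer time t = π√(a_t³/μ) = π√((9.1965×10^5)³ / 5.133×10^8) = 1.223×10^5 s.
Converting: 1.223×10^5 s ÷ 3600 s/hour = 33.97 hours.

t = 33.97 hours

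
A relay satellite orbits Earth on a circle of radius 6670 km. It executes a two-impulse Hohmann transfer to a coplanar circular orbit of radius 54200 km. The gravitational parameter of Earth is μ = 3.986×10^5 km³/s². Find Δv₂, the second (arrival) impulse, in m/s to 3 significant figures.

Δv₂ = 1440 m/s

The Hohmann ellipse has a_t = (r₁ + r₂)/2 = 30435 km.
On the circular orbit at r = 54200 km, v_c = √(μ/r) = 2.712 km/s.
Vis-viva on the transfer ellipse at r = 54200 km gives v_t = √[μ(2/r − 1/a_t)] = 1.270 km/s.
Δv₂ = |v_t − v_c| = |1.270 − 2.712| = 1.442 km/s.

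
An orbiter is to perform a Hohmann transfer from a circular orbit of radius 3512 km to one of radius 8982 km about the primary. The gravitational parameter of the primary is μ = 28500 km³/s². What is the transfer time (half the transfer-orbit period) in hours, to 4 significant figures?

The Hohmann ellipse has a_t = (r₁ + r₂)/2 = 6247 km.
Transfer time t = π√(a_t³/μ) = π√((6247)³ / 28500) = 9188 s.
Converting: 9188 s ÷ 3600 s/hour = 2.552 hours.

t = 2.552 hours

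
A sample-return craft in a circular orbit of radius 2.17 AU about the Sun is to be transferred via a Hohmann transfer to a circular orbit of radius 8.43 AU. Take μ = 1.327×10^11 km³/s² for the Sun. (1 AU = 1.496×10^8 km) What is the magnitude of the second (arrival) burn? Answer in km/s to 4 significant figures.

Δv₂ = 3.694 km/s

In km: r₁ = 2.17 × 1.496×10^8 = 3.24632×10^8 km; r₂ = 8.43 × 1.496×10^8 = 1.261128×10^9 km.
Semi-major axis of the transfer orbit: a_t = (3.24632×10^8 + 1.261128×10^9)/2 = 7.9288×10^8 km.
On the circular orbit at r = 1.261128×10^9 km, v_c = √(μ/r) = 10.258 km/s.
Transfer-orbit speed at the same r (vis-viva, a = a_t): v_t = √[μ(2/r − 1/a_t)] = 6.5637 km/s.
Δv₂ = |v_t − v_c| = |6.5637 − 10.258| = 3.694 km/s.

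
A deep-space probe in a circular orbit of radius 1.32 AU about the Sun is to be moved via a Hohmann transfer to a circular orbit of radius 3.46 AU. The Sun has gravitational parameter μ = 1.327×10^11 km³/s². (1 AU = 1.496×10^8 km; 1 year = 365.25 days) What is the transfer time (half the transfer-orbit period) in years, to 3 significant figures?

t = 1.85 years

In km: r₁ = 1.32 × 1.496×10^8 = 1.97472×10^8 km; r₂ = 3.46 × 1.496×10^8 = 5.17616×10^8 km.
The Hohmann ellipse has a_t = (r₁ + r₂)/2 = 3.57544×10^8 km.
Transfer time t = π√(a_t³/μ) = π√((3.57544×10^8)³ / 1.327×10^11) = 5.831×10^7 s.
Converting: 5.831×10^7 s ÷ 3.15576×10^7 s/year (365.25 × 86400) = 1.85 years.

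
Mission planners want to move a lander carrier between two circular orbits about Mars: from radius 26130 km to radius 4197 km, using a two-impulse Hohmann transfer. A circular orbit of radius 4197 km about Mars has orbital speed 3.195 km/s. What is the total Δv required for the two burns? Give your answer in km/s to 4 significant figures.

Δv = 1.606 km/s

From the circular-orbit relation v² = μ/r at r = 4197 km: μ = v²r = (3.195)² × 4197 = 42843.1 km³/s².
Semi-major axis of the transfer orbit: a_t = (26130 + 4197)/2 = 15163.5 km.
Circular speed at r₁: v₁ = √(μ/r₁) = √(42843.1/26130) = 1.2805 km/s.
Transfer-orbit speed at r₁ (vis-viva): v_a = √[μ(2/r₁ − 1/a_t)] = 0.67366 km/s.
First burn Δv₁ = |v_a − v₁| = 0.6068 km/s.
Circular speed at r₂: v₂ = √(μ/r₂) = 3.1950 km/s.
Transfer-orbit speed at r₂: v_p = √[μ(2/r₂ − 1/a_t)] = 4.1941 km/s.
Second burn Δv₂ = |v₂ − v_p| = 0.9991 km/s.
Δv = Δv₁ + Δv₂ = 0.6068 + 0.9991 = 1.606 km/s.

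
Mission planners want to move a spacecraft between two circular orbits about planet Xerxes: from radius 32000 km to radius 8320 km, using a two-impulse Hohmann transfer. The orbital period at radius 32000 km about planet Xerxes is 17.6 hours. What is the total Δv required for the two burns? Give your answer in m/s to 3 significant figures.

From Kepler's third law T² = 4π²r³/μ at r = 32000 km, T = 17.6 hours = 17.6 × 3600 s = 63360 s: μ = 4π²r³/T² = 3.22240×10^5 km³/s².
Transfer-ellipse semi-major axis a_t = (r₁ + r₂)/2 = (32000 + 8320)/2 = 20160 km.
Circular speed at r₁: v₁ = √(μ/r₁) = √(3.22240×10^5/32000) = 3.1733 km/s.
On the transfer ellipse at r₁, vis-viva gives v_a = √[μ(2/r₁ − 1/a_t)] = 2.0386 km/s.
First burn Δv₁ = |v_a − v₁| = 1.135 km/s.
Circular speed at r₂: v₂ = √(μ/r₂) = 6.2234 km/s.
Transfer-orbit speed at r₂: v_p = √[μ(2/r₂ − 1/a_t)] = 7.8408 km/s.
Second burn Δv₂ = |v₂ − v_p| = 1.617 km/s.
Total Δv = Δv₁ + Δv₂ = 2.752 km/s.

Δv = 2750 m/s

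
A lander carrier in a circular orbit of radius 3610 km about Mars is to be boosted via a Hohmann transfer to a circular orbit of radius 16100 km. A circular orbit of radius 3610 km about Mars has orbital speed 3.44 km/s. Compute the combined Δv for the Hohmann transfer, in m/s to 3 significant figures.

From the circular-orbit relation v² = μ/r at r = 3610 km: μ = v²r = (3.44)² × 3610 = 42719.3 km³/s².
Transfer-ellipse semi-major axis a_t = (r₁ + r₂)/2 = (3610 + 16100)/2 = 9855 km.
At r₁ the circular-orbit speed is v₁ = √(μ/r₁) = 3.4400 km/s.
On the transfer ellipse at r₁, vis-viva gives v_p = √[μ(2/r₁ − 1/a_t)] = 4.3969 km/s.
First burn Δv₁ = |v_p − v₁| = 0.9569 km/s.
Circular speed at r₂: v₂ = √(μ/r₂) = 1.6289 km/s.
Transfer-orbit speed at r₂: v_a = √[μ(2/r₂ − 1/a_t)] = 0.98588 km/s.
Second burn Δv₂ = |v₂ − v_a| = 0.6430 km/s.
Total Δv = Δv₁ + Δv₂ = 1.600 km/s.

Δv = 1600 m/s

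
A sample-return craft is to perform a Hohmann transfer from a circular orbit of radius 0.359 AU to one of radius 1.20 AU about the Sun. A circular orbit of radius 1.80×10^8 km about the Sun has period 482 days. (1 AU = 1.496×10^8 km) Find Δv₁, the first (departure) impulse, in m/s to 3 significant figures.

From Kepler's third law T² = 4π²r³/μ at r = 1.80×10^8 km, T = 482 days = 482 × 86400 s = 4.16448×10^7 s: μ = 4π²r³/T² = 1.32756×10^11 km³/s².
In km: r₁ = 0.359 × 1.496×10^8 = 5.37064×10^7 km; r₂ = 1.20 × 1.496×10^8 = 1.7952×10^8 km.
The Hohmann ellipse has a_t = (r₁ + r₂)/2 = 1.166132×10^8 km.
Circular speed at r = 5.37064×10^7 km: v_c = √(μ/r) = 49.72 km/s.
Transfer-orbit speed at the same r (vis-viva, a = a_t): v_t = √[μ(2/r − 1/a_t)] = 61.69 km/s.
Δv₁ = |v_t − v_c| = |61.69 − 49.72| = 11.97 km/s.

Δv₁ = 12000 m/s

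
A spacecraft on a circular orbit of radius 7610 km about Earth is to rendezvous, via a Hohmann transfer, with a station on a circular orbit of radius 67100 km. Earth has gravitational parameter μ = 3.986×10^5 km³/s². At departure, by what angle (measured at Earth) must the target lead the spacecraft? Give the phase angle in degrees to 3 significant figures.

Semi-major axis of the transfer orbit: a_t = (7610 + 67100)/2 = 37355 km.
The half-period of the transfer ellipse is t = π√(a_t³/μ) = 35930 s.
Target angular speed ω₂ = √(μ/r₂³) = 3.632×10^-5 rad/s.
Angle swept by the target during transfer: ω₂·t = 1.305 rad = 74.77°.
The spacecraft traverses 180° on the transfer ellipse, so the target must lead by 180° − 74.77° = 105°.

φ = 105°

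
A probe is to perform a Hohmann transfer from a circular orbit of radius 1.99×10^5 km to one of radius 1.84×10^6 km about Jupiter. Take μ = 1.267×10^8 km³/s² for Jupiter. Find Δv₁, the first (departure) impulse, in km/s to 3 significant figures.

Δv₁ = 8.67 km/s

Semi-major axis of the transfer orbit: a_t = (1.990×10^5 + 1.840×10^6)/2 = 1.0195×10^6 km.
Circular speed at r = 1.990×10^5 km: v_c = √(μ/r) = 25.2326 km/s.
Transfer-orbit speed at the same r (vis-viva, a = a_t): v_t = √[μ(2/r − 1/a_t)] = 33.8982 km/s.
Δv₁ = |v_t − v_c| = |33.8982 − 25.2326| = 8.666 km/s.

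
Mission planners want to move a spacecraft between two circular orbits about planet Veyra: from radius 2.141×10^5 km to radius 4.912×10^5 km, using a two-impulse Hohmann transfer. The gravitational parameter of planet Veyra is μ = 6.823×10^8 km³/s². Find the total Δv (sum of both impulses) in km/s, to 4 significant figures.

Δv = 18.40 km/s

Transfer-ellipse semi-major axis a_t = (r₁ + r₂)/2 = (2.141×10^5 + 4.912×10^5)/2 = 3.5265×10^5 km.
At r₁ the circular-orbit speed is v₁ = √(μ/r₁) = 56.45 km/s.
On the transfer ellipse at r₁, v² = μ(2/r − 1/a) gives v_p = √[μ(2/r₁ − 1/a_t)] = 66.62 km/s.
First burn Δv₁ = |v_p − v₁| = 10.17 km/s.
At r₂, v₂ = √(μ/r₂) = 37.27 km/s.
Transfer-orbit speed at r₂: v_a = √[μ(2/r₂ − 1/a_t)] = 29.04 km/s.
Second burn Δv₂ = |v₂ − v_a| = 8.230 km/s.
Δv = Δv₁ + Δv₂ = 10.17 + 8.230 = 18.40 km/s.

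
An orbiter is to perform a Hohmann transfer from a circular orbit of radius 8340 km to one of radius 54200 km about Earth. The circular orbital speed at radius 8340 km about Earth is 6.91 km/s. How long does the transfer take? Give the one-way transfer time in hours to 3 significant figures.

t = 7.65 hours

From the circular-orbit relation v² = μ/r at r = 8340 km: μ = v²r = (6.91)² × 8340 = 3.98219×10^5 km³/s².
The Hohmann ellipse has a_t = (r₁ + r₂)/2 = 31270 km.
By Kepler's third law the transfer-orbit period is T = 2π√(a_t³/μ), so t = T/2 = 27530 s.
Converting: 27530 s ÷ 3600 s/hour = 7.65 hours.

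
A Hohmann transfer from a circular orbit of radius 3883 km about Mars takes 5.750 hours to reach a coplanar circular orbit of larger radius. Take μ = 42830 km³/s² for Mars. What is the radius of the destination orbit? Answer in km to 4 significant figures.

Transfer time t = 5.750 hours = 20700 s, and t = π√(a_t³/μ).
So a_t = (μ t²/π²)^(1/3) = (42830 × (20700)² / π²)^(1/3) = 12297 km.
Since a_t = (r₁ + r₂)/2, r₂ = 2a_t − r₁ = 2×12297 − 3883 = 20711 km.

r₂ = 20710 km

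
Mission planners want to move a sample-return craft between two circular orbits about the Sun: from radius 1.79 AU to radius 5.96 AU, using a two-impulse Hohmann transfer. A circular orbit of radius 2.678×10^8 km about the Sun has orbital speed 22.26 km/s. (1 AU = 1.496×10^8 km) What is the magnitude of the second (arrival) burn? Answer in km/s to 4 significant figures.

From the circular-orbit relation v² = μ/r at r = 2.678×10^8 km: μ = v²r = (22.26)² × 2.678×10^8 = 1.32697×10^11 km³/s².
In km: r₁ = 1.79 × 1.496×10^8 = 2.67784×10^8 km; r₂ = 5.96 × 1.496×10^8 = 8.91616×10^8 km.
Transfer-ellipse semi-major axis a_t = (r₁ + r₂)/2 = (2.67784×10^8 + 8.91616×10^8)/2 = 5.797×10^8 km.
Circular speed at r = 8.91616×10^8 km: v_c = √(μ/r) = 12.1995 km/s.
Transfer-orbit speed at the same r (vis-viva, a = a_t): v_t = √[μ(2/r − 1/a_t)] = 8.29148 km/s.
Δv₂ = |v_t − v_c| = |8.29148 − 12.1995| = 3.908 km/s.

Δv₂ = 3.908 km/s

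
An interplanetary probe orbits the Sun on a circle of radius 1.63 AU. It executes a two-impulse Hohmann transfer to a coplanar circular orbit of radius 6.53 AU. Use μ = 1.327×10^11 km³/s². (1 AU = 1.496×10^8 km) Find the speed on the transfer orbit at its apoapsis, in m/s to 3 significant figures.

v = 7370 m/s

In km: r₁ = 1.63 × 1.496×10^8 = 2.43848×10^8 km; r₂ = 6.53 × 1.496×10^8 = 9.76888×10^8 km.
Transfer-ellipse semi-major axis a_t = (r₁ + r₂)/2 = (2.43848×10^8 + 9.76888×10^8)/2 = 6.10368×10^8 km.
At apoapsis, r = 9.76888×10^8 km.
Vis-viva: v = √[μ(2/r − 1/a_t)] = √[1.327×10^11 × (2/9.76888×10^8 − 1/6.10368×10^8)] = 7.367 km/s.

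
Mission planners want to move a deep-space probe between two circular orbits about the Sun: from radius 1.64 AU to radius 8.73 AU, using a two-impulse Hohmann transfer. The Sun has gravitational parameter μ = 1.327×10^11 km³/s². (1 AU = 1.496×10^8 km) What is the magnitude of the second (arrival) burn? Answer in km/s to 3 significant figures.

Δv₂ = 4.41 km/s

In km: r₁ = 1.64 × 1.496×10^8 = 2.45344×10^8 km; r₂ = 8.73 × 1.496×10^8 = 1.306008×10^9 km.
Transfer-ellipse semi-major axis a_t = (r₁ + r₂)/2 = (2.45344×10^8 + 1.306008×10^9)/2 = 7.75676×10^8 km.
Circular speed at r = 1.306008×10^9 km: v_c = √(μ/r) = 10.08 km/s.
Transfer-orbit speed at the same r (vis-viva, a = a_t): v_t = √[μ(2/r − 1/a_t)] = 5.669 km/s.
Δv₂ = |v_t − v_c| = |5.669 − 10.08| = 4.411 km/s.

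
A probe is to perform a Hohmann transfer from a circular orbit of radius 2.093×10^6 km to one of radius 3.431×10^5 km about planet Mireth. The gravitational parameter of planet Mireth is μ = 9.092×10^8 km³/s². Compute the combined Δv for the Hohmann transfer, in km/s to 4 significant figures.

Semi-major axis of the transfer orbit: a_t = (2.093×10^6 + 3.431×10^5)/2 = 1.21805×10^6 km.
At r₁ the circular-orbit speed is v₁ = √(μ/r₁) = 20.8423 km/s.
Transfer-orbit speed at r₁ (v² = μ(2/r − 1/a)): v_a = √[μ(2/r₁ − 1/a_t)] = 11.0617 km/s.
First burn Δv₁ = |v_a − v₁| = 9.781 km/s.
Circular speed at r₂: v₂ = √(μ/r₂) = 51.48 km/s.
Transfer-orbit speed at r₂: v_p = √[μ(2/r₂ − 1/a_t)] = 67.48 km/s.
Second burn Δv₂ = |v₂ − v_p| = 16.00 km/s.
Δv = Δv₁ + Δv₂ = 9.781 + 16.00 = 25.78 km/s.

Δv = 25.78 km/s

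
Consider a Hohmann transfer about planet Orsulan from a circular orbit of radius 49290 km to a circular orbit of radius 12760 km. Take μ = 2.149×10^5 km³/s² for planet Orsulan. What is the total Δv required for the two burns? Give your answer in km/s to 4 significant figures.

Semi-major axis of the transfer orbit: a_t = (49290 + 12760)/2 = 31025 km.
Circular speed at r₁: v₁ = √(μ/r₁) = √(2.149×10^5/49290) = 2.088 km/s.
Transfer-orbit speed at r₁ (vis-viva): v_a = √[μ(2/r₁ − 1/a_t)] = 1.339 km/s.
First burn Δv₁ = |v_a − v₁| = 0.7490 km/s.
At r₂, v₂ = √(μ/r₂) = 4.104 km/s.
Transfer-orbit speed at r₂: v_p = √[μ(2/r₂ − 1/a_t)] = 5.173 km/s.
Second burn Δv₂ = |v₂ − v_p| = 1.069 km/s.
Δv = Δv₁ + Δv₂ = 0.7490 + 1.069 = 1.818 km/s.

Δv = 1.818 km/s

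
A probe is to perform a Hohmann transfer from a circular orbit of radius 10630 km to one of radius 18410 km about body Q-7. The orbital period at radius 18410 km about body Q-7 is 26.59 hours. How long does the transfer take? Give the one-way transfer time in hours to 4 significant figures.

t = 9.312 hours

From Kepler's third law T² = 4π²r³/μ at r = 18410 km, T = 26.59 hours = 26.59 × 3600 s = 95724 s: μ = 4π²r³/T² = 26883.1 km³/s².
Semi-major axis of the transfer orbit: a_t = (10630 + 18410)/2 = 14520 km.
Transfer time t = π√(a_t³/μ) = π√((14520)³ / 26883.1) = 33524 s.
Converting: 33524 s ÷ 3600 s/hour = 9.312 hours.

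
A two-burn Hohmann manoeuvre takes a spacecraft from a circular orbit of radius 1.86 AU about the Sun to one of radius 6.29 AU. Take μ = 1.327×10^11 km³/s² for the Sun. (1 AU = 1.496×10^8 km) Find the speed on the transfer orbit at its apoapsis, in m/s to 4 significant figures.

v = 8023 m/s

In km: r₁ = 1.86 × 1.496×10^8 = 2.78256×10^8 km; r₂ = 6.29 × 1.496×10^8 = 9.40984×10^8 km.
Semi-major axis of the transfer orbit: a_t = (2.78256×10^8 + 9.40984×10^8)/2 = 6.0962×10^8 km.
The apoapsis of the transfer ellipse is at r = 9.40984×10^8 km.
From the vis-viva equation, v = √[μ(2/r − 1/a_t)] = 8.023 km/s.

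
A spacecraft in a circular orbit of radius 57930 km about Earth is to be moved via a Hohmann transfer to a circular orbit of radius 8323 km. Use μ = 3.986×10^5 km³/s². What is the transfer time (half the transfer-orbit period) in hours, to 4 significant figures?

t = 8.334 hours

Transfer-ellipse semi-major axis a_t = (r₁ + r₂)/2 = (57930 + 8323)/2 = 33126.5 km.
Half the transfer-orbit period gives t = π√(a_t³/μ) = 30002 s.
Converting: 30002 s ÷ 3600 s/hour = 8.334 hours.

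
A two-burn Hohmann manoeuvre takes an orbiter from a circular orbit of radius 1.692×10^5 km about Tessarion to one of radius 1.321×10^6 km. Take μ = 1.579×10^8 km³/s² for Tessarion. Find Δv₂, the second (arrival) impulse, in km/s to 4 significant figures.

Δv₂ = 5.723 km/s

Transfer-ellipse semi-major axis a_t = (r₁ + r₂)/2 = (1.692×10^5 + 1.321×10^6)/2 = 7.451×10^5 km.
Circular speed at r = 1.321×10^6 km: v_c = √(μ/r) = 10.933 km/s.
Transfer-orbit speed at the same r (vis-viva, a = a_t): v_t = √[μ(2/r − 1/a_t)] = 5.2099 km/s.
Δv₂ = |v_t − v_c| = |5.2099 − 10.933| = 5.723 km/s.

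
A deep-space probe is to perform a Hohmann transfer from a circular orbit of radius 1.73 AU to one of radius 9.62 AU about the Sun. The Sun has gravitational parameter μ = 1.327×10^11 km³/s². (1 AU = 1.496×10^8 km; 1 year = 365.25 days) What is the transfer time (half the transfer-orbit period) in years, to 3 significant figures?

t = 6.76 years

In km: r₁ = 1.73 × 1.496×10^8 = 2.58808×10^8 km; r₂ = 9.62 × 1.496×10^8 = 1.439152×10^9 km.
Transfer-ellipse semi-major axis a_t = (r₁ + r₂)/2 = (2.58808×10^8 + 1.439152×10^9)/2 = 8.4898×10^8 km.
Transfer time t = π√(a_t³/μ) = π√((8.4898×10^8)³ / 1.327×10^11) = 2.133×10^8 s.
Converting: 2.133×10^8 s ÷ 3.15576×10^7 s/year (365.25 × 86400) = 6.76 years.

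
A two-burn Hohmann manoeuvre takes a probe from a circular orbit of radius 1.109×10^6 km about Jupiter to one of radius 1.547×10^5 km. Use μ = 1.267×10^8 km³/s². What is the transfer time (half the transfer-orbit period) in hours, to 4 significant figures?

t = 38.94 hours

The Hohmann ellipse has a_t = (r₁ + r₂)/2 = 6.3185×10^5 km.
Transfer time t = π√(a_t³/μ) = π√((6.3185×10^5)³ / 1.267×10^8) = 1.402×10^5 s.
Converting: 1.402×10^5 s ÷ 3600 s/hour = 38.94 hours.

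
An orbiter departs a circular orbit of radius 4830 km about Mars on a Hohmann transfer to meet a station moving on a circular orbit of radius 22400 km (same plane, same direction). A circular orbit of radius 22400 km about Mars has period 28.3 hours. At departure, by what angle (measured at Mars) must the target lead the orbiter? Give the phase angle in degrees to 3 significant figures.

From Kepler's third law T² = 4π²r³/μ at r = 22400 km, T = 28.3 hours = 28.3 × 3600 s = 1.0188×10^5 s: μ = 4π²r³/T² = 42749.0 km³/s².
Semi-major axis of the transfer orbit: a_t = (4830 + 22400)/2 = 13615 km.
The half-period of the transfer ellipse is t = π√(a_t³/μ) = 24140 s.
Target angular speed ω₂ = √(μ/r₂³) = 6.167×10^-5 rad/s.
Angle swept by the target during transfer: ω₂·t = 1.4887 rad = 85.30°.
The orbiter traverses 180° on the transfer ellipse, so the target must lead by 180° − 85.30° = 94.7°.

φ = 94.7°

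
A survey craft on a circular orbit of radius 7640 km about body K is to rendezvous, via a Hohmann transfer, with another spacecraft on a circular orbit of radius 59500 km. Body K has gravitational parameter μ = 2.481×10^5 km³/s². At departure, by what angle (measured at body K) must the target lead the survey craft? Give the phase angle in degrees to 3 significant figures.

φ = 104°

The Hohmann ellipse has a_t = (r₁ + r₂)/2 = 33570 km.
Transfer time t = π√(a_t³/μ) = 38794 s.
Target angular speed ω₂ = √(μ/r₂³) = 3.4319×10^-5 rad/s.
Angle swept by the target during transfer: ω₂·t = 1.3314 rad = 76.28°.
The survey craft traverses 180° on the transfer ellipse, so the target must lead by 180° − 76.28° = 104°.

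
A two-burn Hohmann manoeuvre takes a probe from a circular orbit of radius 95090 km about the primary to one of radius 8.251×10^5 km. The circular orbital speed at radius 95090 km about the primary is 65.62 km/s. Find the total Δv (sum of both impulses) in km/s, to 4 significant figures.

Δv = 34.40 km/s

From the circular-orbit relation v² = μ/r at r = 95090 km: μ = v²r = (65.62)² × 95090 = 4.09456×10^8 km³/s².
Transfer-ellipse semi-major axis a_t = (r₁ + r₂)/2 = (95090 + 8.251×10^5)/2 = 4.60095×10^5 km.
At r₁ the circular-orbit speed is v₁ = √(μ/r₁) = 65.620 km/s.
On the transfer ellipse at r₁, vis-viva gives v_p = √[μ(2/r₁ − 1/a_t)] = 87.875 km/s.
First burn Δv₁ = |v_p − v₁| = 22.255 km/s.
Circular speed at r₂: v₂ = √(μ/r₂) = 22.2767 km/s.
Transfer-orbit speed at r₂: v_a = √[μ(2/r₂ − 1/a_t)] = 10.1273 km/s.
Second burn Δv₂ = |v₂ − v_a| = 12.149 km/s.
Δv = Δv₁ + Δv₂ = 22.255 + 12.149 = 34.40 km/s.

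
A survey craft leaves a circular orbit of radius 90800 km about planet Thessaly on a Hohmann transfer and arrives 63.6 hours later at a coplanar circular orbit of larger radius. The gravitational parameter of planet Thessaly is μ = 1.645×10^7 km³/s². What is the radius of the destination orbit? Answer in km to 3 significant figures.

Transfer time t = 63.6 hours = 2.2896×10^5 s, and t = π√(a_t³/μ).
So a_t = (μ t²/π²)^(1/3) = (1.645×10^7 × (2.2896×10^5)² / π²)^(1/3) = 4.4374×10^5 km.
Since a_t = (r₁ + r₂)/2, r₂ = 2a_t − r₁ = 2×4.4374×10^5 − 90800 = 7.9668×10^5 km.

r₂ = 7.97×10^5 km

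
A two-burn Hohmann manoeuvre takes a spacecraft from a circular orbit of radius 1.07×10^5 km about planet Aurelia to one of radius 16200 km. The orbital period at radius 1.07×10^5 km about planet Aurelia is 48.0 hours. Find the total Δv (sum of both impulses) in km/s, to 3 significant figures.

From Kepler's third law T² = 4π²r³/μ at r = 1.07×10^5 km, T = 48.0 hours = 48.0 × 3600 s = 1.728×10^5 s: μ = 4π²r³/T² = 1.61966×10^6 km³/s².
Semi-major axis of the transfer orbit: a_t = (1.070×10^5 + 16200)/2 = 61600 km.
Circular speed at r₁: v₁ = √(μ/r₁) = √(1.61966×10^6/1.070×10^5) = 3.8906 km/s.
On the transfer ellipse at r₁, vis-viva equation gives v_a = √[μ(2/r₁ − 1/a_t)] = 1.9952 km/s.
First burn Δv₁ = |v_a − v₁| = 1.8954 km/s.
At r₂, v₂ = √(μ/r₂) = 9.998948 km/s.
Transfer-orbit speed at r₂: v_p = √[μ(2/r₂ − 1/a_t)] = 13.17819 km/s.
Second burn Δv₂ = |v₂ − v_p| = 3.1792 km/s.
Total Δv = Δv₁ + Δv₂ = 5.075 km/s.

Δv = 5.07 km/s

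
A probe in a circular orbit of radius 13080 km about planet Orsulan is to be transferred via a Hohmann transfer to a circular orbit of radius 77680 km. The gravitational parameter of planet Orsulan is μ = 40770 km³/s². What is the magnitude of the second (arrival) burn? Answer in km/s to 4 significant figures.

Transfer-ellipse semi-major axis a_t = (r₁ + r₂)/2 = (13080 + 77680)/2 = 45380 km.
Circular speed at r = 77680 km: v_c = √(μ/r) = 0.72446 km/s.
Transfer-orbit speed at the same r (vis-viva, a = a_t): v_t = √[μ(2/r − 1/a_t)] = 0.38894 km/s.
Δv₂ = |v_t − v_c| = |0.38894 − 0.72446| = 0.3355 km/s.

Δv₂ = 0.3355 km/s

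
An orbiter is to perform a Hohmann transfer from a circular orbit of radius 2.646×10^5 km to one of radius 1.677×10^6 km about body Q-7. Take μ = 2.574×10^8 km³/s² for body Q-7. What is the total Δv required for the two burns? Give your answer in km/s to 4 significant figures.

Semi-major axis of the transfer orbit: a_t = (2.646×10^5 + 1.677×10^6)/2 = 9.708×10^5 km.
Circular speed at r₁: v₁ = √(μ/r₁) = √(2.574×10^8/2.646×10^5) = 31.189567 km/s.
Transfer-orbit speed at r₁ (v² = μ(2/r − 1/a)): v_p = √[μ(2/r₁ − 1/a_t)] = 40.993122 km/s.
First burn Δv₁ = |v_p − v₁| = 9.8036 km/s.
At r₂, v₂ = √(μ/r₂) = 12.38904 km/s.
Transfer-orbit speed at r₂: v_a = √[μ(2/r₂ − 1/a_t)] = 6.467967 km/s.
Second burn Δv₂ = |v₂ − v_a| = 5.9211 km/s.
Δv = Δv₁ + Δv₂ = 9.8036 + 5.9211 = 15.72 km/s.

Δv = 15.72 km/s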